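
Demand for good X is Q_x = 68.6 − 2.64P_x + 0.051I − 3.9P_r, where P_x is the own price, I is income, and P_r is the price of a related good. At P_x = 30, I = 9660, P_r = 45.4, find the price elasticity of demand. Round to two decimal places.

-0.26

Q_x = 68.6 − 2.64(30) + 0.051(9660) − 3.9(45.4) = 68.6 − 79.2 + 492.66 − 177.06 = 305.
∂Q_x/∂P_x = −2.64, so E_p = (−2.64)·(30/305) ≈ -0.26.
|E_p| < 1: demand is inelastic.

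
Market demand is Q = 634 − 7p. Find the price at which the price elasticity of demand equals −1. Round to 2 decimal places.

For linear demand Q = a − bp, E = −bp/(a − bp). |E| = 1 ⇒ bp = a − bp ⇒ p = a/(2b).
p = 634/(2·7) ≈ 45.29.

45.29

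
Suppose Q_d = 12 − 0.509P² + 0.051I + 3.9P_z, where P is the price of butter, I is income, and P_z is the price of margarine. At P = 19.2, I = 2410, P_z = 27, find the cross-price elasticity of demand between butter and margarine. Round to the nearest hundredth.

Q_d = 12 − 0.509(19.2)² + 0.051(2410) + 3.9(27) = 12 − 187.6378 + 122.91 + 105.3 = 52.5722.
∂Q_d/∂P_z = +3.9, so E_xy = 3.9·(27/52.5722) ≈ 2.00.
E_xy > 0: the goods are substitutes.

2.00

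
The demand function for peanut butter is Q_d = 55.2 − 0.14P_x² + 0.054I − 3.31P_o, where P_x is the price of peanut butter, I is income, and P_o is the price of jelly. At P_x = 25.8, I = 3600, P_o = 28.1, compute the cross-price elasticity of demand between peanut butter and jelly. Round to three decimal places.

Q_d = 55.2 − 0.14(25.8)² + 0.054(3600) − 3.31(28.1) = 55.2 − 93.1896 + 194.4 − 93.011 = 63.3994.
∂Q_d/∂P_o = −3.31, so E_xy = -3.31·(28.1/63.3994) ≈ -1.467.
E_xy < 0: the goods are complements.

-1.467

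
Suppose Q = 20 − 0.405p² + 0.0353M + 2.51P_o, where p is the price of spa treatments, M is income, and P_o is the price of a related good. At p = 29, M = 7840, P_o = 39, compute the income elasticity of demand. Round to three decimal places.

5.122

Substituting, Q = 20 − 0.405(29)² + 0.0353(7840) + 2.51(39) = 20 − 340.605 + 276.752 + 97.89 = 54.037.
∂Q/∂M = +0.0353, so E_I = 0.0353·(7840/54.037) ≈ 5.122.
E_I > 1: normal good (luxury).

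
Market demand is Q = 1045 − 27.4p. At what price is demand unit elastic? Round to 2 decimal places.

19.07

For linear demand Q = a − bp, E = −bp/(a − bp). |E| = 1 ⇒ bp = a − bp ⇒ p = a/(2b).
p = 1045/(2·27.4) ≈ 19.07.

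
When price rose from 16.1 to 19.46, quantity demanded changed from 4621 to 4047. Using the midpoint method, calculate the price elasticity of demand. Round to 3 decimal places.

-0.701

%ΔQ = (4047 − 4621)/[(4621 + 4047)/2] = -574/4334 ≈ -0.1324.
%ΔP = (19.46 − 16.1)/[(16.1 + 19.46)/2] = 3.36/17.78 ≈ 0.1890.
Arc elasticity E = %ΔQ/%ΔP ≈ -0.1324/0.1890 ≈ -0.701.
|E| < 1: demand is inelastic over this range.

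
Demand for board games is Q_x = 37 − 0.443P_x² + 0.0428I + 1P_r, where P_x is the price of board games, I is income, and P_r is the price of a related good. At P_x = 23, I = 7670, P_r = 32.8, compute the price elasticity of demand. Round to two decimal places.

-2.86

First evaluate Q_x: 37 − 0.443(23)² + 0.0428(7670) + 1(32.8) = 37 − 234.347 + 328.276 + 32.8 = 163.729.
∂Q_x/∂P_x = −2·0.443·P_x = -20.378, so E_p = -20.378·(23/163.729) ≈ -2.86.
|E_p| > 1: demand is elastic.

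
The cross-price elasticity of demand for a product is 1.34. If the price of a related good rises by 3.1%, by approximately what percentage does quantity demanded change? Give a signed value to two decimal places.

%ΔQ ≈ E × %ΔP_y = (1.34) × (3.1%) ≈ 4.15%.

4.15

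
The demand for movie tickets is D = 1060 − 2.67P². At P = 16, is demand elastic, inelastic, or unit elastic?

At P = 16, D = 376.48.
dD/dP = −2·2.67·P = −85.44.
Point elasticity E = (dD/dP)·(P/D) = -85.44 × 16/376.48 ≈ -3.631.
|E| ≈ 3.631 > 1, so demand is elastic.

elastic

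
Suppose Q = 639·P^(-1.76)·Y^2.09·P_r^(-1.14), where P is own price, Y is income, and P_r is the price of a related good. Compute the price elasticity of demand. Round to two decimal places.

-1.76

For a Cobb–Douglas (constant-elasticity) form Q = A·P^α·…, the elasticity with respect to P equals the exponent α at every point.
Here the exponent on P is -1.76, so the price elasticity of demand is -1.76.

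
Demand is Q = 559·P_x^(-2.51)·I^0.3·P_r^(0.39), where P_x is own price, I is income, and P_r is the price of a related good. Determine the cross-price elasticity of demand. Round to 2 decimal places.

For a Cobb–Douglas (constant-elasticity) form Q = A·P_r^α·…, the elasticity with respect to P_r equals the exponent α at every point.
Here the exponent on P_r is 0.39, so the cross-price elasticity of demand is 0.39.

0.39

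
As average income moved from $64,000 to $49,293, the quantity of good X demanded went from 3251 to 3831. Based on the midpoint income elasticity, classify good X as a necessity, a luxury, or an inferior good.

inferior

%ΔQ = (3831 − 3251)/[(3251+3831)/2] = 580/3541 ≈ 0.1638.
%ΔM = (49,293 − 64,000)/[(64,000+49,293)/2] = -14707/56646.5 ≈ -0.2596.
E_I = %ΔQ/%ΔM ≈ -0.631.
E_I < 0: inferior good.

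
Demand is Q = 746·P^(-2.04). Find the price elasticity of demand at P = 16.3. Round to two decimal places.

-2.04

For a Cobb–Douglas (constant-elasticity) form Q = A·P^α·…, the elasticity with respect to P equals the exponent α at every point.
Here the exponent on P is -2.04, so the price elasticity of demand is -2.04.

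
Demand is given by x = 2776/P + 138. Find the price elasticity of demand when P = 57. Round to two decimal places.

At P = 57, x = 186.7018.
dx/dP = −2776/P² = −0.8544.
Point elasticity E = (dx/dP)·(P/x) = -0.8544 × 57/186.7018 ≈ -0.26.
|E| < 1, so demand is inelastic at this price.

-0.26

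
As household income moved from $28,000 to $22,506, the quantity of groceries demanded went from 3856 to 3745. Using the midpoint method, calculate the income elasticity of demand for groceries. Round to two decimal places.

%ΔQ = (3745 − 3856)/[(3856+3745)/2] = -111/3800.5 ≈ -0.0292.
%ΔY = (22,506 − 28,000)/[(28,000+22,506)/2] = -5494/25253 ≈ -0.2176.
E_I = %ΔQ/%ΔY ≈ 0.13.
E_I ∈ (0,1): normal good (necessity).

0.13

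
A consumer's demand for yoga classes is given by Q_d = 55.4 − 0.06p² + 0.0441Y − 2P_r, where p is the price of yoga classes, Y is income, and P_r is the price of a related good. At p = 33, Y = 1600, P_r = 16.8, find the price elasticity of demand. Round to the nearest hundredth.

-4.84

Evaluating quantity at (p, Y, P_r) gives Q_d = 55.4 − 0.06(33)² + 0.0441(1600) − 2(16.8) = 55.4 − 65.34 + 70.56 − 33.6 = 27.02.
∂Q_d/∂p = −2·0.06·p = -3.96, so E_p = -3.96·(33/27.02) ≈ -4.84.
|E_p| > 1: demand is elastic.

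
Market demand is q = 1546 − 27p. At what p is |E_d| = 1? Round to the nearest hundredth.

For linear demand q = a − bp, E = −bp/(a − bp). |E| = 1 ⇒ bp = a − bp ⇒ p = a/(2b).
p = 1546/(2·27) ≈ 28.63.

28.63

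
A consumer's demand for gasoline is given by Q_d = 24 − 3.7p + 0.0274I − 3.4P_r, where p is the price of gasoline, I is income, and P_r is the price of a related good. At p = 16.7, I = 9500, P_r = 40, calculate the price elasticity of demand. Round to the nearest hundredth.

-0.71

Substituting, Q_d = 24 − 3.7(16.7) + 0.0274(9500) − 3.4(40) = 24 − 61.79 + 260.3 − 136 = 86.51.
∂Q_d/∂p = −3.7, so E_p = (−3.7)·(16.7/86.51) ≈ -0.71.
|E_p| < 1: demand is inelastic.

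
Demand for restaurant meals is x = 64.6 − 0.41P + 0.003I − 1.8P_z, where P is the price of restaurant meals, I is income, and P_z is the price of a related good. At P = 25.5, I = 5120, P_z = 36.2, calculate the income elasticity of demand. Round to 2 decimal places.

x = 64.6 − 0.41(25.5) + 0.003(5120) − 1.8(36.2) = 64.6 − 10.455 + 15.36 − 65.16 = 4.345.
∂x/∂I = +0.003, so E_I = 0.003·(5120/4.345) ≈ 3.54.
E_I > 1: normal good (luxury).

3.54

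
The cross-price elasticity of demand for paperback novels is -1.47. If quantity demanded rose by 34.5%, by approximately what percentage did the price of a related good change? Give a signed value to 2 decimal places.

%ΔQ ≈ E × %ΔP_y ⇒ %ΔP_y = %ΔQ / E = (34.5%)/(-1.47) ≈ -23.47%.

-23.47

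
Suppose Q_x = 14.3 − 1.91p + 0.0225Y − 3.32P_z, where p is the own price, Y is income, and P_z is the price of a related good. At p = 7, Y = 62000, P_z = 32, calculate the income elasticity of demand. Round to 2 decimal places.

1.08

Substituting, Q_x = 14.3 − 1.91(7) + 0.0225(62000) − 3.32(32) = 14.3 − 13.37 + 1395 − 106.24 = 1289.69.
∂Q_x/∂Y = +0.0225, so E_I = 0.0225·(62000/1289.69) ≈ 1.08.
E_I > 1: normal good (luxury).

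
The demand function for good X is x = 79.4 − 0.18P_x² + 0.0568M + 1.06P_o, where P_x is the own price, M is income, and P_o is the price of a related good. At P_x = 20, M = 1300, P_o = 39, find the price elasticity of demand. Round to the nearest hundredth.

First evaluate x: 79.4 − 0.18(20)² + 0.0568(1300) + 1.06(39) = 79.4 − 72 + 73.84 + 41.34 = 122.58.
∂x/∂P_x = −2·0.18·P_x = -7.2, so E_p = -7.2·(20/122.58) ≈ -1.17.
|E_p| > 1: demand is elastic.

-1.17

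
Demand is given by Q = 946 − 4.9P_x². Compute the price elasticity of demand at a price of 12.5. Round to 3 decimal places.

-8.489

At P_x = 12.5, Q = 180.375.
dQ/dP_x = −2·4.9·P_x = −122.5.
Point elasticity E = (dQ/dP_x)·(P_x/Q) = -122.5 × 12.5/180.375 ≈ -8.489.
|E| > 1, so demand is elastic at this price.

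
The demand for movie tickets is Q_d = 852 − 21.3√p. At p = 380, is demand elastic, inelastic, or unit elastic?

At p = 380, Q_d = 436.7866.
dQ_d/dp = −21.3/(2√p) = −21.3/(2·19.4936).
Point elasticity E = (dQ_d/dp)·(p/Q_d) = -0.5463 × 380/436.7866 ≈ -0.475.
|E| ≈ 0.475 < 1, so demand is inelastic.

inelastic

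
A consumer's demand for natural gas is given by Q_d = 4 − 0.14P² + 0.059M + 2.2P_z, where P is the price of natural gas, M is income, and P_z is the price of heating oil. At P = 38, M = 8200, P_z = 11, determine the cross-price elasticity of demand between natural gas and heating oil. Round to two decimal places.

0.08

Evaluating quantity at (P, M, P_z) gives Q_d = 4 − 0.14(38)² + 0.059(8200) + 2.2(11) = 4 − 202.16 + 483.8 + 24.2 = 309.84.
∂Q_d/∂P_z = +2.2, so E_xy = 2.2·(11/309.84) ≈ 0.08.
E_xy > 0: the goods are substitutes.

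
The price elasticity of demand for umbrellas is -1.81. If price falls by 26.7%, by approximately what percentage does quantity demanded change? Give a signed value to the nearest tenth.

%ΔQ ≈ E × %ΔP = (-1.81) × (-26.7%) ≈ 48.3%.

48.3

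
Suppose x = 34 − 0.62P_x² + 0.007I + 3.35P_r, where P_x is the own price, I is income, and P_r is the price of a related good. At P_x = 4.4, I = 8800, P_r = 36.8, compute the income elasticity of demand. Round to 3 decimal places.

x = 34 − 0.62(4.4)² + 0.007(8800) + 3.35(36.8) = 34 − 12.0032 + 61.6 + 123.28 = 206.8768.
∂x/∂I = +0.007, so E_I = 0.007·(8800/206.8768) ≈ 0.298.
E_I ∈ (0,1): normal good (necessity).

0.298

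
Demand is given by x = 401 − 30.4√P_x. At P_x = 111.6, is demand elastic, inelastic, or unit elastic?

At P_x = 111.6, x = 79.8517.
dx/dP_x = −30.4/(2√P_x) = −30.4/(2·10.5641).
Point elasticity E = (dx/dP_x)·(P_x/x) = -1.4388 × 111.6/79.8517 ≈ -2.011.
|E| ≈ 2.011 > 1, so demand is elastic.

elastic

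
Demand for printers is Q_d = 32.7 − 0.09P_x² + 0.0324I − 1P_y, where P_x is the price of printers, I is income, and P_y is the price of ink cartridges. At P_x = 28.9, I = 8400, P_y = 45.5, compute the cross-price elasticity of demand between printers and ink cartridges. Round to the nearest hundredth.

-0.25

Q_d = 32.7 − 0.09(28.9)² + 0.0324(8400) − 1(45.5) = 32.7 − 75.1689 + 272.16 − 45.5 = 184.1911.
∂Q_d/∂P_y = −1, so E_xy = -1·(45.5/184.1911) ≈ -0.25.
E_xy < 0: the goods are complements.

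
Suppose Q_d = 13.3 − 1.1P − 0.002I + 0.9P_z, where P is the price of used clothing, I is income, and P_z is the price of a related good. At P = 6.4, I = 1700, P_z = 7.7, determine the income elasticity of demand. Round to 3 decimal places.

Evaluating quantity at (P, I, P_z) gives Q_d = 13.3 − 1.1(6.4) − 0.002(1700) + 0.9(7.7) = 13.3 − 7.04 − 3.4 + 6.93 = 9.79.
∂Q_d/∂I = −0.002, so E_I = -0.002·(1700/9.79) ≈ -0.347.
E_I < 0: inferior good.

-0.347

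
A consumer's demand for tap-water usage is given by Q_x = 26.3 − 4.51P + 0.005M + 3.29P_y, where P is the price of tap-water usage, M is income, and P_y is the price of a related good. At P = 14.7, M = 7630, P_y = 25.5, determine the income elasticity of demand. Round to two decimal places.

0.46

First evaluate Q_x: 26.3 − 4.51(14.7) + 0.005(7630) + 3.29(25.5) = 26.3 − 66.297 + 38.15 + 83.895 = 82.048.
∂Q_x/∂M = +0.005, so E_I = 0.005·(7630/82.048) ≈ 0.46.
E_I ∈ (0,1): normal good (necessity).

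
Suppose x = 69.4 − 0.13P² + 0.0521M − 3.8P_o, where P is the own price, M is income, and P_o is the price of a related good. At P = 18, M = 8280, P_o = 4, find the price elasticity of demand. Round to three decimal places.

x = 69.4 − 0.13(18)² + 0.0521(8280) − 3.8(4) = 69.4 − 42.12 + 431.388 − 15.2 = 443.468.
∂x/∂P = −2·0.13·P = -4.68, so E_p = -4.68·(18/443.468) ≈ -0.190.
|E_p| < 1: demand is inelastic.

-0.190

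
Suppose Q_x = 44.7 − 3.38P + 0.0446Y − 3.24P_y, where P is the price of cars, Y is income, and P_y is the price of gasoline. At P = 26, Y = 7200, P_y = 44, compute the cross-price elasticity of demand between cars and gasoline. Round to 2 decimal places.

-1.05

Substituting, Q_x = 44.7 − 3.38(26) + 0.0446(7200) − 3.24(44) = 44.7 − 87.88 + 321.12 − 142.56 = 135.38.
∂Q_x/∂P_y = −3.24, so E_xy = -3.24·(44/135.38) ≈ -1.05.
E_xy < 0: the goods are complements.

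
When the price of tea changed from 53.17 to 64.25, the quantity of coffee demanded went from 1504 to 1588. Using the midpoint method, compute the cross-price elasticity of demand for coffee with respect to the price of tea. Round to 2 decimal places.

0.29

%ΔQ_x = (1588 − 1504)/[(1504+1588)/2] = 84/1546 ≈ 0.0543.
%ΔP_y = (64.25 − 53.17)/[(53.17+64.25)/2] ≈ 0.1887.
E_xy = 0.0543/0.1887 ≈ 0.29.
E_xy > 0, so coffee and tea are substitutes.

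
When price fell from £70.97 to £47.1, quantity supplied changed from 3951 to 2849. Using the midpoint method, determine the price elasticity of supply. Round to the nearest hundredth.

0.80

%Δq = (2849 − 3951)/[(3951 + 2849)/2] = -1102/3400 ≈ -0.3241.
%ΔP = (47.1 − 70.97)/[(70.97 + 47.1)/2] = -23.87/59.035 ≈ -0.4043.
Arc elasticity E = %Δq/%ΔP ≈ -0.3241/-0.4043 ≈ 0.80.
|E| < 1: supply is inelastic over this range.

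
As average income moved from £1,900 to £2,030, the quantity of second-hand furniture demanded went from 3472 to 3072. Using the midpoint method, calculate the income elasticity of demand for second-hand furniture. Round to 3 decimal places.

%ΔQ = (3072 − 3472)/[(3472+3072)/2] = -400/3272 ≈ -0.1222.
%ΔI = (2,030 − 1,900)/[(1,900+2,030)/2] = 130/1965 ≈ 0.0662.
E_I = %ΔQ/%ΔI ≈ -1.848.
E_I < 0: inferior good.

-1.848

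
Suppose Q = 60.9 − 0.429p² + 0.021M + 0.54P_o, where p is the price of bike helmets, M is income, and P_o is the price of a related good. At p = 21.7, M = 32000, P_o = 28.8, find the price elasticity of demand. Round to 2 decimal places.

Substituting, Q = 60.9 − 0.429(21.7)² + 0.021(32000) + 0.54(28.8) = 60.9 − 202.0118 + 672 + 15.552 = 546.4402.
∂Q/∂p = −2·0.429·p = -18.6186, so E_p = -18.6186·(21.7/546.4402) ≈ -0.74.
|E_p| < 1: demand is inelastic.

-0.74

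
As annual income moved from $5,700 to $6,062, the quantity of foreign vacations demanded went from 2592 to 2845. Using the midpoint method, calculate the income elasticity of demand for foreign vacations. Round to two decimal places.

%ΔQ = (2845 − 2592)/[(2592+2845)/2] = 253/2718.5 ≈ 0.0931.
%ΔI = (6,062 − 5,700)/[(5,700+6,062)/2] = 362/5881 ≈ 0.0616.
E_I = %ΔQ/%ΔI ≈ 1.51.
E_I > 1: normal good (luxury).

1.51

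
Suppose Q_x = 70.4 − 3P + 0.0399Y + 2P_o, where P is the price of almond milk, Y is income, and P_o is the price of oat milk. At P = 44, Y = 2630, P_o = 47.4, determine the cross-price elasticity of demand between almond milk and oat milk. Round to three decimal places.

At the given point, Q_x = 70.4 − 3(44) + 0.0399(2630) + 2(47.4) = 70.4 − 132 + 104.937 + 94.8 = 138.137.
∂Q_x/∂P_o = +2, so E_xy = 2·(47.4/138.137) ≈ 0.686.
E_xy > 0: the goods are substitutes.

0.686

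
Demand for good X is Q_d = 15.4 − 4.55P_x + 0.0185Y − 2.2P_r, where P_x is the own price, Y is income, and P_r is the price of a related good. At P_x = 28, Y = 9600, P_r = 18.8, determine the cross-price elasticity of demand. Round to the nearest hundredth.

-1.71

Evaluating quantity at (P_x, Y, P_r) gives Q_d = 15.4 − 4.55(28) + 0.0185(9600) − 2.2(18.8) = 15.4 − 127.4 + 177.6 − 41.36 = 24.24.
∂Q_d/∂P_r = −2.2, so E_xy = -2.2·(18.8/24.24) ≈ -1.71.
E_xy < 0: the goods are complements.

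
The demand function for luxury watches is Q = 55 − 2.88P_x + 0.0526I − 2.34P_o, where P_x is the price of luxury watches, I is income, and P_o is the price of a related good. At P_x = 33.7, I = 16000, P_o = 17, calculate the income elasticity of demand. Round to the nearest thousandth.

1.108

At the given point, Q = 55 − 2.88(33.7) + 0.0526(16000) − 2.34(17) = 55 − 97.056 + 841.6 − 39.78 = 759.764.
∂Q/∂I = +0.0526, so E_I = 0.0526·(16000/759.764) ≈ 1.108.
E_I > 1: normal good (luxury).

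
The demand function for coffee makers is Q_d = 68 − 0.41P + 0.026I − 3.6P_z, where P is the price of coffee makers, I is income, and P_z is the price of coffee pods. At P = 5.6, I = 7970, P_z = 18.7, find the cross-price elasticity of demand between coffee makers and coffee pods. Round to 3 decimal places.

Evaluating quantity at (P, I, P_z) gives Q_d = 68 − 0.41(5.6) + 0.026(7970) − 3.6(18.7) = 68 − 2.296 + 207.22 − 67.32 = 205.604.
∂Q_d/∂P_z = −3.6, so E_xy = -3.6·(18.7/205.604) ≈ -0.327.
E_xy < 0: the goods are complements.

-0.327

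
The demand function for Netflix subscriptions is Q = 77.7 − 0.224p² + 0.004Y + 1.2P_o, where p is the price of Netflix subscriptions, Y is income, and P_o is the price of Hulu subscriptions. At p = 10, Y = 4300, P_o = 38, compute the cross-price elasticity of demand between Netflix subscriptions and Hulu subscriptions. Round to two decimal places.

0.39

Evaluating quantity at (p, Y, P_o) gives Q = 77.7 − 0.224(10)² + 0.004(4300) + 1.2(38) = 77.7 − 22.4 + 17.2 + 45.6 = 118.1.
∂Q/∂P_o = +1.2, so E_xy = 1.2·(38/118.1) ≈ 0.39.
E_xy > 0: the goods are substitutes.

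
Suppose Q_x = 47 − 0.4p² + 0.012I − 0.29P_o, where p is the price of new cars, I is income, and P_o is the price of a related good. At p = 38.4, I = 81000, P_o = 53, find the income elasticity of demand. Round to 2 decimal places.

First evaluate Q_x: 47 − 0.4(38.4)² + 0.012(81000) − 0.29(53) = 47 − 589.824 + 972 − 15.37 = 413.806.
∂Q_x/∂I = +0.012, so E_I = 0.012·(81000/413.806) ≈ 2.35.
E_I > 1: normal good (luxury).

2.35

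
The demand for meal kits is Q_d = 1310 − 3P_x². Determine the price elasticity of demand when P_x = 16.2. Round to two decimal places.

-3.01

At P_x = 16.2, Q_d = 522.68.
dQ_d/dP_x = −2·3·P_x = −97.2.
Point elasticity E = (dQ_d/dP_x)·(P_x/Q_d) = -97.2 × 16.2/522.68 ≈ -3.01.
|E| > 1, so demand is elastic at this price.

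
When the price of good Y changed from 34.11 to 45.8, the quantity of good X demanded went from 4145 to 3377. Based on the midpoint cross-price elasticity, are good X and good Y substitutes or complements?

complements

%ΔQ_x = (3377 − 4145)/[(4145+3377)/2] = -768/3761 ≈ -0.2042.
%ΔP_y = (45.8 − 34.11)/[(34.11+45.8)/2] ≈ 0.2926.
E_xy = -0.2042/0.2926 ≈ -0.698.
E_xy < 0, so the goods are complements.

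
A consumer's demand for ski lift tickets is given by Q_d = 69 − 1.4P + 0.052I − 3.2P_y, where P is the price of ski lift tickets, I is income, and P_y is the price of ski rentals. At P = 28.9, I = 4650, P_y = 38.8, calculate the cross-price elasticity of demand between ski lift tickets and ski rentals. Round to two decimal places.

First evaluate Q_d: 69 − 1.4(28.9) + 0.052(4650) − 3.2(38.8) = 69 − 40.46 + 241.8 − 124.16 = 146.18.
∂Q_d/∂P_y = −3.2, so E_xy = -3.2·(38.8/146.18) ≈ -0.85.
E_xy < 0: the goods are complements.

-0.85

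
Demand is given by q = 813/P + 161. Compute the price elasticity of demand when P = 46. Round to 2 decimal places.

-0.10

At P = 46, q = 178.6739.
dq/dP = −813/P² = −0.3842.
Point elasticity E = (dq/dP)·(P/q) = -0.3842 × 46/178.6739 ≈ -0.10.
|E| < 1, so demand is inelastic at this price.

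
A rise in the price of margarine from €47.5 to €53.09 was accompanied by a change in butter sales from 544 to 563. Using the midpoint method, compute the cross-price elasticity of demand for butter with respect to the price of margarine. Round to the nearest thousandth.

%ΔQ_x = (563 − 544)/[(544+563)/2] = 19/553.5 ≈ 0.0343.
%ΔP_y = (53.09 − 47.5)/[(47.5+53.09)/2] ≈ 0.1111.
E_xy = 0.0343/0.1111 ≈ 0.309.
E_xy > 0, so butter and margarine are substitutes.

0.309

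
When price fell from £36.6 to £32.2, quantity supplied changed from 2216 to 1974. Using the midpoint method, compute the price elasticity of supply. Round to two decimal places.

%ΔQ = (1974 − 2216)/[(2216 + 1974)/2] = -242/2095 ≈ -0.1155.
%ΔP = (32.2 − 36.6)/[(36.6 + 32.2)/2] = -4.4/34.4 ≈ -0.1279.
Arc elasticity E = %ΔQ/%ΔP ≈ -0.1155/-0.1279 ≈ 0.90.
|E| < 1: supply is inelastic over this range.

0.90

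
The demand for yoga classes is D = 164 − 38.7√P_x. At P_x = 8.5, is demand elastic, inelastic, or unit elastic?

elastic

At P_x = 8.5, D = 51.1711.
dD/dP_x = −38.7/(2√P_x) = −38.7/(2·2.9155).
Point elasticity E = (dD/dP_x)·(P_x/D) = -6.637 × 8.5/51.1711 ≈ -1.102.
|E| ≈ 1.102 > 1, so demand is elastic.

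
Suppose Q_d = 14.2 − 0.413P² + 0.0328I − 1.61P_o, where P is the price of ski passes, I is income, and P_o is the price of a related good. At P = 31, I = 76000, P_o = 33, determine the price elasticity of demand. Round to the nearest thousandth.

At the given point, Q_d = 14.2 − 0.413(31)² + 0.0328(76000) − 1.61(33) = 14.2 − 396.893 + 2492.8 − 53.13 = 2056.977.
∂Q_d/∂P = −2·0.413·P = -25.606, so E_p = -25.606·(31/2056.977) ≈ -0.386.
|E_p| < 1: demand is inelastic.

-0.386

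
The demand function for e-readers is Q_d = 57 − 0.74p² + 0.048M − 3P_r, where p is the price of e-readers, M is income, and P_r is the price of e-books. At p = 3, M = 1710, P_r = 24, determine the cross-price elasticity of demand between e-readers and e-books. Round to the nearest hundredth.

At the given point, Q_d = 57 − 0.74(3)² + 0.048(1710) − 3(24) = 57 − 6.66 + 82.08 − 72 = 60.42.
∂Q_d/∂P_r = −3, so E_xy = -3·(24/60.42) ≈ -1.19.
E_xy < 0: the goods are complements.

-1.19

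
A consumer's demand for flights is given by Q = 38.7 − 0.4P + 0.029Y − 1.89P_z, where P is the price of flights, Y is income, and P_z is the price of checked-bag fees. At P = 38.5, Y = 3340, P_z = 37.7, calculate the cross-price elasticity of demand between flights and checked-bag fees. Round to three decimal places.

-1.457

At the given point, Q = 38.7 − 0.4(38.5) + 0.029(3340) − 1.89(37.7) = 38.7 − 15.4 + 96.86 − 71.253 = 48.907.
∂Q/∂P_z = −1.89, so E_xy = -1.89·(37.7/48.907) ≈ -1.457.
E_xy < 0: the goods are complements.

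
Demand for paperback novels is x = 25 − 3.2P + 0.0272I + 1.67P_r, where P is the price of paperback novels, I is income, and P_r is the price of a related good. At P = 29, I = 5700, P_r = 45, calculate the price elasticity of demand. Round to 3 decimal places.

-0.571

At the given point, x = 25 − 3.2(29) + 0.0272(5700) + 1.67(45) = 25 − 92.8 + 155.04 + 75.15 = 162.39.
∂x/∂P = −3.2, so E_p = (−3.2)·(29/162.39) ≈ -0.571.
|E_p| < 1: demand is inelastic.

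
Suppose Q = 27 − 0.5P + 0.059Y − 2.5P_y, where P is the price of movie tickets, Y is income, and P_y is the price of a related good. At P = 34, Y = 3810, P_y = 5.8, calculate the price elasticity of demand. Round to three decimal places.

-0.077

Evaluating quantity at (P, Y, P_y) gives Q = 27 − 0.5(34) + 0.059(3810) − 2.5(5.8) = 27 − 17 + 224.79 − 14.5 = 220.29.
∂Q/∂P = −0.5, so E_p = (−0.5)·(34/220.29) ≈ -0.077.
|E_p| < 1: demand is inelastic.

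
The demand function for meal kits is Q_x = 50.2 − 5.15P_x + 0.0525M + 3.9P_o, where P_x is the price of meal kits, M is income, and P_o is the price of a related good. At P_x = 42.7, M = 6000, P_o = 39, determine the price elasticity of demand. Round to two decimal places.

First evaluate Q_x: 50.2 − 5.15(42.7) + 0.0525(6000) + 3.9(39) = 50.2 − 219.905 + 315 + 152.1 = 297.395.
∂Q_x/∂P_x = −5.15, so E_p = (−5.15)·(42.7/297.395) ≈ -0.74.
|E_p| < 1: demand is inelastic.

-0.74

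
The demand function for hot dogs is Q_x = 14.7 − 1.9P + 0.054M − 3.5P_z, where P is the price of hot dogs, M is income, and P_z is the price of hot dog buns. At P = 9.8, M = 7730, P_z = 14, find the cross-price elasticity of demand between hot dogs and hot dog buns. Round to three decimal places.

First evaluate Q_x: 14.7 − 1.9(9.8) + 0.054(7730) − 3.5(14) = 14.7 − 18.62 + 417.42 − 49 = 364.5.
∂Q_x/∂P_z = −3.5, so E_xy = -3.5·(14/364.5) ≈ -0.134.
E_xy < 0: the goods are complements.

-0.134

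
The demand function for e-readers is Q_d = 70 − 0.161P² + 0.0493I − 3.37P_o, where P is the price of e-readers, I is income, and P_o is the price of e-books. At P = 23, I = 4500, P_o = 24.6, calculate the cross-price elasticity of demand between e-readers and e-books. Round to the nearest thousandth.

-0.670

Evaluating quantity at (P, I, P_o) gives Q_d = 70 − 0.161(23)² + 0.0493(4500) − 3.37(24.6) = 70 − 85.169 + 221.85 − 82.902 = 123.779.
∂Q_d/∂P_o = −3.37, so E_xy = -3.37·(24.6/123.779) ≈ -0.670.
E_xy < 0: the goods are complements.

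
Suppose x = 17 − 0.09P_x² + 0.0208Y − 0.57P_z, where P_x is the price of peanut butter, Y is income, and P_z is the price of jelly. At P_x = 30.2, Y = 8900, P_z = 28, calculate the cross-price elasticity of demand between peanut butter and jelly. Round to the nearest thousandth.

First evaluate x: 17 − 0.09(30.2)² + 0.0208(8900) − 0.57(28) = 17 − 82.0836 + 185.12 − 15.96 = 104.0764.
∂x/∂P_z = −0.57, so E_xy = -0.57·(28/104.0764) ≈ -0.153.
E_xy < 0: the goods are complements.

-0.153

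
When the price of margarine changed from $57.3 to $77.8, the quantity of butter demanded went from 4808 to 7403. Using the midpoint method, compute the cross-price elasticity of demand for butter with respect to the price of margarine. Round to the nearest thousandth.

1.401

%ΔQ_x = (7403 − 4808)/[(4808+7403)/2] = 2595/6105.5 ≈ 0.4250.
%ΔP_y = (77.8 − 57.3)/[(57.3+77.8)/2] ≈ 0.3035.
E_xy = 0.4250/0.3035 ≈ 1.401.
E_xy > 0, so butter and margarine are substitutes.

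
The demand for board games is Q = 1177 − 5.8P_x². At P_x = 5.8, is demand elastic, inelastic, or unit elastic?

inelastic

At P_x = 5.8, Q = 981.888.
dQ/dP_x = −2·5.8·P_x = −67.28.
Point elasticity E = (dQ/dP_x)·(P_x/Q) = -67.28 × 5.8/981.888 ≈ -0.397.
|E| ≈ 0.397 < 1, so demand is inelastic.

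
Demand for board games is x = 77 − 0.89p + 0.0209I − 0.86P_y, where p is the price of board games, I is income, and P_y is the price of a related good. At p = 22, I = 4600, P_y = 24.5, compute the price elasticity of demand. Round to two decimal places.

Substituting, x = 77 − 0.89(22) + 0.0209(4600) − 0.86(24.5) = 77 − 19.58 + 96.14 − 21.07 = 132.49.
∂x/∂p = −0.89, so E_p = (−0.89)·(22/132.49) ≈ -0.15.
|E_p| < 1: demand is inelastic.

-0.15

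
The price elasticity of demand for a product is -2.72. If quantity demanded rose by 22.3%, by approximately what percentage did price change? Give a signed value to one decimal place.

%ΔQ ≈ E × %ΔP ⇒ %ΔP = %ΔQ / E = (22.3%)/(-2.72) ≈ -8.2%.

-8.2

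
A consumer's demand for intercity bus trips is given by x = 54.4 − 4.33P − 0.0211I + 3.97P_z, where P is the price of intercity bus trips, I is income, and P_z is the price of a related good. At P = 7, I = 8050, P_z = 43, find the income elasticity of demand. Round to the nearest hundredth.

-6.81

At the given point, x = 54.4 − 4.33(7) − 0.0211(8050) + 3.97(43) = 54.4 − 30.31 − 169.855 + 170.71 = 24.945.
∂x/∂I = −0.0211, so E_I = -0.0211·(8050/24.945) ≈ -6.81.
E_I < 0: inferior good.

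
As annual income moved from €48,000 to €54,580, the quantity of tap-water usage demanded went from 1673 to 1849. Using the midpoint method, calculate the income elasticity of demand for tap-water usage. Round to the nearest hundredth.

0.78

%ΔQ = (1849 − 1673)/[(1673+1849)/2] = 176/1761 ≈ 0.0999.
%ΔY = (54,580 − 48,000)/[(48,000+54,580)/2] = 6580/51290 ≈ 0.1283.
E_I = %ΔQ/%ΔY ≈ 0.78.
E_I ∈ (0,1): normal good (necessity).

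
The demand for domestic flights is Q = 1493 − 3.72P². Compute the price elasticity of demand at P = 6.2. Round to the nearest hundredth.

At P = 6.2, Q = 1350.0032.
dQ/dP = −2·3.72·P = −46.128.
Point elasticity E = (dQ/dP)·(P/Q) = -46.128 × 6.2/1350.0032 ≈ -0.21.
|E| < 1, so demand is inelastic at this price.

-0.21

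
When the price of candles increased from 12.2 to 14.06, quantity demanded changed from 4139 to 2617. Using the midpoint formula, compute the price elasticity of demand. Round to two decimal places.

%ΔQ = (2617 − 4139)/[(4139 + 2617)/2] = -1522/3378 ≈ -0.4506.
%Δp = (14.06 − 12.2)/[(12.2 + 14.06)/2] = 1.86/13.13 ≈ 0.1417.
Arc elasticity E = %ΔQ/%Δp ≈ -0.4506/0.1417 ≈ -3.18.
|E| > 1: demand is elastic over this range.

-3.18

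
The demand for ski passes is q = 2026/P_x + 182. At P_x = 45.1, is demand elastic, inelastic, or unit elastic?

inelastic

At P_x = 45.1, q = 226.9224.
dq/dP_x = −2026/P_x² = −0.9961.
Point elasticity E = (dq/dP_x)·(P_x/q) = -0.9961 × 45.1/226.9224 ≈ -0.198.
|E| ≈ 0.198 < 1, so demand is inelastic.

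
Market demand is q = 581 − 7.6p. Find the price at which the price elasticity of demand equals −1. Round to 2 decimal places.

38.22

For linear demand q = a − bp, E = −bp/(a − bp). |E| = 1 ⇒ bp = a − bp ⇒ p = a/(2b).
p = 581/(2·7.6) ≈ 38.22.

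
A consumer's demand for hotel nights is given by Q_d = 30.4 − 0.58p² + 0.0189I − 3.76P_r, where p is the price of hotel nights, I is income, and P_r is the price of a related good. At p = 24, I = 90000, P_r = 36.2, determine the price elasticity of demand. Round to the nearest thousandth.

-0.530

Evaluating quantity at (p, I, P_r) gives Q_d = 30.4 − 0.58(24)² + 0.0189(90000) − 3.76(36.2) = 30.4 − 334.08 + 1701 − 136.112 = 1261.208.
∂Q_d/∂p = −2·0.58·p = -27.84, so E_p = -27.84·(24/1261.208) ≈ -0.530.
|E_p| < 1: demand is inelastic.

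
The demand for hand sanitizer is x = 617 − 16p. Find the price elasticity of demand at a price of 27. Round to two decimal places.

At p = 27, x = 185.
dx/dp = −16.
Point elasticity E = (dx/dp)·(p/x) = -16 × 27/185 ≈ -2.34.
|E| > 1, so demand is elastic at this price.

-2.34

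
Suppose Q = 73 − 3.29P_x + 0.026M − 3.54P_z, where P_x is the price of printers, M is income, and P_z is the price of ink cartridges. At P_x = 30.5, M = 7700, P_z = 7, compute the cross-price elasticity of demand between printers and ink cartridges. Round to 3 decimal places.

At the given point, Q = 73 − 3.29(30.5) + 0.026(7700) − 3.54(7) = 73 − 100.345 + 200.2 − 24.78 = 148.075.
∂Q/∂P_z = −3.54, so E_xy = -3.54·(7/148.075) ≈ -0.167.
E_xy < 0: the goods are complements.

-0.167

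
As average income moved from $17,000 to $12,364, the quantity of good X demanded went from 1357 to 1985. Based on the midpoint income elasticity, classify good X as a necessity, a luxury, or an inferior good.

%ΔQ = (1985 − 1357)/[(1357+1985)/2] = 628/1671 ≈ 0.3758.
%ΔI = (12,364 − 17,000)/[(17,000+12,364)/2] = -4636/14682 ≈ -0.3158.
E_I = %ΔQ/%ΔI ≈ -1.190.
E_I < 0: inferior good.

inferior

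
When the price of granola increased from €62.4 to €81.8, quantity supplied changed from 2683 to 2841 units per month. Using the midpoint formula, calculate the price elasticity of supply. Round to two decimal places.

0.21

%ΔQ = (2841 − 2683)/[(2683 + 2841)/2] = 158/2762 ≈ 0.0572.
%Δp = (81.8 − 62.4)/[(62.4 + 81.8)/2] = 19.4/72.1 ≈ 0.2691.
Arc elasticity E = %ΔQ/%Δp ≈ 0.0572/0.2691 ≈ 0.21.
|E| < 1: supply is inelastic over this range.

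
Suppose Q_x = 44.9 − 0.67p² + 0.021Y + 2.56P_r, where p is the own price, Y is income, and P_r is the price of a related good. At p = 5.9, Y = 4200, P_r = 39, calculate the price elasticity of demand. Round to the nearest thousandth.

First evaluate Q_x: 44.9 − 0.67(5.9)² + 0.021(4200) + 2.56(39) = 44.9 − 23.3227 + 88.2 + 99.84 = 209.6173.
∂Q_x/∂p = −2·0.67·p = -7.906, so E_p = -7.906·(5.9/209.6173) ≈ -0.223.
|E_p| < 1: demand is inelastic.

-0.223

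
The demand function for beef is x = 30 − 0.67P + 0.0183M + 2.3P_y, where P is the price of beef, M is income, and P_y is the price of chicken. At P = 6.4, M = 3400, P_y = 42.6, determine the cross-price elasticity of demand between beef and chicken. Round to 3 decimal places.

0.527

First evaluate x: 30 − 0.67(6.4) + 0.0183(3400) + 2.3(42.6) = 30 − 4.288 + 62.22 + 97.98 = 185.912.
∂x/∂P_y = +2.3, so E_xy = 2.3·(42.6/185.912) ≈ 0.527.
E_xy > 0: the goods are substitutes.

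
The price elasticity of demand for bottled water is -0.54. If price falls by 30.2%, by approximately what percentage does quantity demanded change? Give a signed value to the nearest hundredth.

16.31

%ΔQ ≈ E × %ΔP = (-0.54) × (-30.2%) ≈ 16.31%.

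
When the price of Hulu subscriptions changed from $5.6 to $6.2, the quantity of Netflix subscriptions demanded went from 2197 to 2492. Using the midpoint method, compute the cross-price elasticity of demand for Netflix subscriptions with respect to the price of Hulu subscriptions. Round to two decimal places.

%ΔQ_x = (2492 − 2197)/[(2197+2492)/2] = 295/2344.5 ≈ 0.1258.
%ΔP_y = (6.2 − 5.6)/[(5.6+6.2)/2] ≈ 0.1017.
E_xy = 0.1258/0.1017 ≈ 1.24.
E_xy > 0, so Netflix subscriptions and Hulu subscriptions are substitutes.

1.24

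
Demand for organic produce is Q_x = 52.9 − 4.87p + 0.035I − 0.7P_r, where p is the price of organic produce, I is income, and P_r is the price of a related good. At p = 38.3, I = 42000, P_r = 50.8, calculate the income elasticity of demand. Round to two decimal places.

Q_x = 52.9 − 4.87(38.3) + 0.035(42000) − 0.7(50.8) = 52.9 − 186.521 + 1470 − 35.56 = 1300.819.
∂Q_x/∂I = +0.035, so E_I = 0.035·(42000/1300.819) ≈ 1.13.
E_I > 1: normal good (luxury).

1.13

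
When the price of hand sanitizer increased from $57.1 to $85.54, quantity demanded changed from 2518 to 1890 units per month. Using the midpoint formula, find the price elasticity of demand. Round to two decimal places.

%ΔQ = (1890 − 2518)/[(2518 + 1890)/2] = -628/2204 ≈ -0.2849.
%Δp = (85.54 − 57.1)/[(57.1 + 85.54)/2] = 28.44/71.32 ≈ 0.3988.
Arc elasticity E = %ΔQ/%Δp ≈ -0.2849/0.3988 ≈ -0.71.
|E| < 1: demand is inelastic over this range.

-0.71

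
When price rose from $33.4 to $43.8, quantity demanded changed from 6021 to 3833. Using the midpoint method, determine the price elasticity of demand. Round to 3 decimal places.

%Δq = (3833 − 6021)/[(6021 + 3833)/2] = -2188/4927 ≈ -0.4441.
%ΔP = (43.8 − 33.4)/[(33.4 + 43.8)/2] = 10.4/38.6 ≈ 0.2694.
Arc elasticity E = %Δq/%ΔP ≈ -0.4441/0.2694 ≈ -1.648.
|E| > 1: demand is elastic over this range.

-1.648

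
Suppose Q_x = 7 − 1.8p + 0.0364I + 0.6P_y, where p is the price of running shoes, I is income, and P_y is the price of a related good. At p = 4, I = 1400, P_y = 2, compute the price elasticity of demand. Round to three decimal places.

-0.139

First evaluate Q_x: 7 − 1.8(4) + 0.0364(1400) + 0.6(2) = 7 − 7.2 + 50.96 + 1.2 = 51.96.
∂Q_x/∂p = −1.8, so E_p = (−1.8)·(4/51.96) ≈ -0.139.
|E_p| < 1: demand is inelastic.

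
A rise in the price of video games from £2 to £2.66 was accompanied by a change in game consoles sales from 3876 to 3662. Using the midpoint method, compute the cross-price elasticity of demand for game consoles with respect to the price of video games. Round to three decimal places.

-0.200

%ΔQ_x = (3662 − 3876)/[(3876+3662)/2] = -214/3769 ≈ -0.0568.
%ΔP_y = (2.66 − 2)/[(2+2.66)/2] ≈ 0.2833.
E_xy = -0.0568/0.2833 ≈ -0.200.
E_xy < 0, so game consoles and video games are complements.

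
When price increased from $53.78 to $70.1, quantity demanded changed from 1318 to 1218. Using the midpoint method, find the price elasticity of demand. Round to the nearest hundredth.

-0.30

%Δq = (1218 − 1318)/[(1318 + 1218)/2] = -100/1268 ≈ -0.0789.
%Δp = (70.1 − 53.78)/[(53.78 + 70.1)/2] = 16.32/61.94 ≈ 0.2635.
Arc elasticity E = %Δq/%Δp ≈ -0.0789/0.2635 ≈ -0.30.
|E| < 1: demand is inelastic over this range.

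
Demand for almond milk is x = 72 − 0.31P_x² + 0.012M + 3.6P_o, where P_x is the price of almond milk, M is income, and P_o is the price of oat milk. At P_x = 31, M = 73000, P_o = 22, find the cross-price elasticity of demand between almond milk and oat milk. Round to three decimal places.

0.109

Substituting, x = 72 − 0.31(31)² + 0.012(73000) + 3.6(22) = 72 − 297.91 + 876 + 79.2 = 729.29.
∂x/∂P_o = +3.6, so E_xy = 3.6·(22/729.29) ≈ 0.109.
E_xy > 0: the goods are substitutes.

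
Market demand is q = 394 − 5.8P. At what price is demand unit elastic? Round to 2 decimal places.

33.97

For linear demand q = a − bP, E = −bP/(a − bP). |E| = 1 ⇒ bP = a − bP ⇒ P = a/(2b).
P = 394/(2·5.8) ≈ 33.97.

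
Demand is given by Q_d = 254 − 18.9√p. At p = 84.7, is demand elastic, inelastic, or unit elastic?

At p = 84.7, Q_d = 80.0584.
dQ_d/dp = −18.9/(2√p) = −18.9/(2·9.2033).
Point elasticity E = (dQ_d/dp)·(p/Q_d) = -1.0268 × 84.7/80.0584 ≈ -1.086.
|E| ≈ 1.086 > 1, so demand is elastic.

elastic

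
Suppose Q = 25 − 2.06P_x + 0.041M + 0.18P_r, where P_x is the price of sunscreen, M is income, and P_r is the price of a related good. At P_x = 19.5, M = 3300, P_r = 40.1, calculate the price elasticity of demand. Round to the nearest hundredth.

Substituting, Q = 25 − 2.06(19.5) + 0.041(3300) + 0.18(40.1) = 25 − 40.17 + 135.3 + 7.218 = 127.348.
∂Q/∂P_x = −2.06, so E_p = (−2.06)·(19.5/127.348) ≈ -0.32.
|E_p| < 1: demand is inelastic.

-0.32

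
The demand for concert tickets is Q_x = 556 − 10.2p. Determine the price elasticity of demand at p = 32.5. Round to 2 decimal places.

At p = 32.5, Q_x = 224.5.
dQ_x/dp = −10.2.
Point elasticity E = (dQ_x/dp)·(p/Q_x) = -10.2 × 32.5/224.5 ≈ -1.48.
|E| > 1, so demand is elastic at this price.

-1.48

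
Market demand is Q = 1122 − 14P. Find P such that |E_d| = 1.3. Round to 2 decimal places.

Set −bP/(a − bP) = −1.3 ⇒ bP = 1.3(a − bP) ⇒ bP(1+1.3) = 1.3·a.
P = 1.3·1122/(14·2.3) ≈ 45.30.

45.30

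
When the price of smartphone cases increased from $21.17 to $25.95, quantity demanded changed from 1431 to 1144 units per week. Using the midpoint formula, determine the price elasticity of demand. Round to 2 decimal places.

%ΔQ = (1144 − 1431)/[(1431 + 1144)/2] = -287/1287.5 ≈ -0.2229.
%Δp = (25.95 − 21.17)/[(21.17 + 25.95)/2] = 4.78/23.56 ≈ 0.2029.
Arc elasticity E = %ΔQ/%Δp ≈ -0.2229/0.2029 ≈ -1.10.
|E| > 1: demand is elastic over this range.

-1.10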